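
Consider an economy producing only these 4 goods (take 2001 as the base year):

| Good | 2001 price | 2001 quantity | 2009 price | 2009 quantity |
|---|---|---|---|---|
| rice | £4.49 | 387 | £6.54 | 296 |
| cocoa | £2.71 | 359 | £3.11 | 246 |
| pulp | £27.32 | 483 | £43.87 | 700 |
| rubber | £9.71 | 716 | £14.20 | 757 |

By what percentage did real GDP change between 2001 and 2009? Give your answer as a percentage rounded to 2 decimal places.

24.55%

Real GDP 2001 = Nominal GDP 2001 = 4.49·387 + 2.71·359 + 27.32·483 + 9.71·716 = 22858.44.
Real GDP 2009 (at 2001 prices) = 4.49·296 + 2.71·246 + 27.32·700 + 9.71·757 = 28470.17.
Real growth = 28470.17/22858.44 − 1 = 0.2455.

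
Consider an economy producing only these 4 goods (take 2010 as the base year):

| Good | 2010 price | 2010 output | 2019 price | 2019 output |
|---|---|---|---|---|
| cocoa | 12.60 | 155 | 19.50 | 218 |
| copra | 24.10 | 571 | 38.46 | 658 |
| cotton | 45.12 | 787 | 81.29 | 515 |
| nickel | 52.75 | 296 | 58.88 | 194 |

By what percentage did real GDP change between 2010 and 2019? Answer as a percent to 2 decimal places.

-22.09%

Real GDP 2010 = Nominal GDP 2010 = 12.60·155 + 24.10·571 + 45.12·787 + 52.75·296 = 66837.54.
Real GDP 2019 (at 2010 prices) = 12.60·218 + 24.10·658 + 45.12·515 + 52.75·194 = 52074.90.
Real growth = 52074.90/66837.54 − 1 = -0.2209.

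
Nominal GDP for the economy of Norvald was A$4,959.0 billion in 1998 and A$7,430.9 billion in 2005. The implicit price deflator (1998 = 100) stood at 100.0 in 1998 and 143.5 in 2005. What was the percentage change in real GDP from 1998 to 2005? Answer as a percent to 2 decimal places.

Real GDP 1998 = 4959.0 / 1.000 = 4959.00.
Real GDP 2005 = 7430.9 / 1.435 = 5178.33.
Real growth = 5178.33 / 4959.00 − 1 = 0.0442.

4.42%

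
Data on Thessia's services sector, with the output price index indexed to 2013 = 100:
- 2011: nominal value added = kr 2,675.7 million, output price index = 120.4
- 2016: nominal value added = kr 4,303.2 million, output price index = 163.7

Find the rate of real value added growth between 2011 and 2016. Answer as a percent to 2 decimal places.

18.29%

Real value added 2011 = 2675.7 / 1.204 = 2222.34.
Real value added 2016 = 4303.2 / 1.637 = 2628.71.
Real growth = 2628.71 / 2222.34 − 1 = 0.1829.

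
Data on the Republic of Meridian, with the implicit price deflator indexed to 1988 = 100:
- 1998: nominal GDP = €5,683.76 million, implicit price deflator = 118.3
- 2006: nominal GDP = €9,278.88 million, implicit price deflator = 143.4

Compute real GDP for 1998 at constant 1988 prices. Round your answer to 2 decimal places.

€4,804.53 million

Real GDP = Nominal / (implicit price deflator/100) = 5683.76 / 1.183 = 4804.53.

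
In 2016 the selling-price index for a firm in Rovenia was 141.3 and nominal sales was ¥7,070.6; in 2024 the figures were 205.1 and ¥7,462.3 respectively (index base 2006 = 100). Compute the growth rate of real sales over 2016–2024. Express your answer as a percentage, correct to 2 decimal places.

-27.29%

Deflate each year: 2016 → 7070.6/1.413 = 5003.96; 2024 → 7462.3/2.051 = 3638.37.
So real sales changed by 3638.37/5003.96 − 1 = -0.2729, i.e. -27.29%.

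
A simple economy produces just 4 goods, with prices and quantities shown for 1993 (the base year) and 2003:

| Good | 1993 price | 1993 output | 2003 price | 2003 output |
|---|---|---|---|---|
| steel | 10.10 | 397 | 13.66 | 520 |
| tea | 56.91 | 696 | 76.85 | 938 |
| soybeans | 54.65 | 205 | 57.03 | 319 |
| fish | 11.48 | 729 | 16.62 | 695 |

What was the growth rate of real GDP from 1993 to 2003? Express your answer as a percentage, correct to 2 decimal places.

Real GDP 1993 = Nominal GDP 1993 = 10.10·397 + 56.91·696 + 54.65·205 + 11.48·729 = 63191.23.
Real GDP 2003 (at 1993 prices) = 10.10·520 + 56.91·938 + 54.65·319 + 11.48·695 = 84045.53.
Real growth = 84045.53/63191.23 − 1 = 0.3300.

33.00%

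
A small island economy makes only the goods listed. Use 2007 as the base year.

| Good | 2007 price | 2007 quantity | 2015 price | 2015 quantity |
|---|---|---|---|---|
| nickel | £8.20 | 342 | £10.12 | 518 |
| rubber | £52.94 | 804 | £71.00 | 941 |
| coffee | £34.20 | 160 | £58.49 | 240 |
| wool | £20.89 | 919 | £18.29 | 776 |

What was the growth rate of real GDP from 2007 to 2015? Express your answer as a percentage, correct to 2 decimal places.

12.06%

Real GDP 2007 = Nominal GDP 2007 = 8.20·342 + 52.94·804 + 34.20·160 + 20.89·919 = 70038.07.
Real GDP 2015 (at 2007 prices) = 8.20·518 + 52.94·941 + 34.20·240 + 20.89·776 = 78482.78.
Real growth = 78482.78/70038.07 − 1 = 0.1206.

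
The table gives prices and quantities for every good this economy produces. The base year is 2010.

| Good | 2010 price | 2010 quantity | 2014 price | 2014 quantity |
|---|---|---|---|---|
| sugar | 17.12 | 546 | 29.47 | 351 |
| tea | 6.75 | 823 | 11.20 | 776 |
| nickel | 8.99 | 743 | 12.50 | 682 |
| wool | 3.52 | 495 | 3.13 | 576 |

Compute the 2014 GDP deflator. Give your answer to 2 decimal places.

Nominal GDP 2014 = 29.47·351 + 11.20·776 + 12.50·682 + 3.13·576 = 29363.05.
Real GDP 2014 (at 2010 prices) = 17.12·351 + 6.75·776 + 8.99·682 + 3.52·576 = 19405.82.
Deflator = Nominal/Real × 100 = 29363.05/19405.82 × 100 = 151.311.

151.31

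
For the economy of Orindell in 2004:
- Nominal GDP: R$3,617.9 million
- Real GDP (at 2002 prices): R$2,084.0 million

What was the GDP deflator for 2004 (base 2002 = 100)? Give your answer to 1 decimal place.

GDP deflator = (Nominal / Real) × 100 = 3617.9 / 2084.0 × 100 = 173.60.

173.6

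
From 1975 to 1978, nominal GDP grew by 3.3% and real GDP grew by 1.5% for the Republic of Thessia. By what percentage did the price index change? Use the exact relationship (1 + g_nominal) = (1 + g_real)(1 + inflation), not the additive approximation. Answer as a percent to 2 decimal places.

1.77%

(1 + g_nom) = (1 + g_real)(1 + π), so π = 1.0330 / 1.0150 − 1 = 0.01773.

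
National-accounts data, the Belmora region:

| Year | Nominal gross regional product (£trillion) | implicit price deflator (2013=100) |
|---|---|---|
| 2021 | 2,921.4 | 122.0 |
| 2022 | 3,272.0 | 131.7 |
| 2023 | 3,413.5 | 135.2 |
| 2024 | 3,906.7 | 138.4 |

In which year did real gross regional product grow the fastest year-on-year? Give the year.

2022: real = 3272.0/1.317 = 2484.43; growth vs 2021 (2394.59) = 3.75%.
2023: real = 3413.5/1.352 = 2524.78; growth vs 2022 (2484.43) = 1.62%.
2024: real = 3906.7/1.384 = 2822.76; growth vs 2023 (2524.78) = 11.80%.

2024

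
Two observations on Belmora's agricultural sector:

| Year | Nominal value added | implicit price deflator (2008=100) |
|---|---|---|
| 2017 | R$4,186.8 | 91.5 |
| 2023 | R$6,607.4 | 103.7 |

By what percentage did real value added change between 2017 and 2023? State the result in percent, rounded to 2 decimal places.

Deflate each year: 2017 → 4186.8/0.915 = 4575.74; 2023 → 6607.4/1.037 = 6371.65.
So real value added changed by 6371.65/4575.74 − 1 = 0.3925, i.e. 39.25%.

39.25%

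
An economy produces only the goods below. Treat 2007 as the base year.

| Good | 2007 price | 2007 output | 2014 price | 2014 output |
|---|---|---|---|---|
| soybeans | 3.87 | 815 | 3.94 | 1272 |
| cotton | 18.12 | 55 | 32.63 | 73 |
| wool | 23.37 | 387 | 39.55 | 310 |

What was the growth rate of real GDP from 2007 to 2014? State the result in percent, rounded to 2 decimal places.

Real GDP 2007 = Nominal GDP 2007 = 3.87·815 + 18.12·55 + 23.37·387 = 13194.84.
Real GDP 2014 (at 2007 prices) = 3.87·1272 + 18.12·73 + 23.37·310 = 13490.10.
Real growth = 13490.10/13194.84 − 1 = 0.0224.

2.24%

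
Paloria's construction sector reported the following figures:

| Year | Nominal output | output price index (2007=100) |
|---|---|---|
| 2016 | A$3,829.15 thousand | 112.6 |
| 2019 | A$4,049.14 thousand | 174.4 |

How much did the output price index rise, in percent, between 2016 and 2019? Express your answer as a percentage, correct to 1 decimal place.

Price-level change = 174.4 / 112.6 − 1 = 0.5488.

54.9%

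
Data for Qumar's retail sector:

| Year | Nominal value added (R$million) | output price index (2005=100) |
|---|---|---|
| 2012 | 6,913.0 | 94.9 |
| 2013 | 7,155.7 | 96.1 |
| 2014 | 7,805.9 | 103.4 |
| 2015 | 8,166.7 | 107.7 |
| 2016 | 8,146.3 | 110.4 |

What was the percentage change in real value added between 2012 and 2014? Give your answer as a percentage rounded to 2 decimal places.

3.63%

Real value added 2012 = 6913.0/0.949 = 7284.51.
Real value added 2014 = 7805.9/1.034 = 7549.23.
Change = 7549.23/7284.51 − 1 = 0.0363.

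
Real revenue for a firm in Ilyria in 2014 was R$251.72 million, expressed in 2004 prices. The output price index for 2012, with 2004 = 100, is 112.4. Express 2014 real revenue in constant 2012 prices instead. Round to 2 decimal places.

R$282.93 million

Real revenue in 2012 prices = Real revenue in 2004 prices × (P_2012/P_2004) = 251.72 × 1.124 = 282.93.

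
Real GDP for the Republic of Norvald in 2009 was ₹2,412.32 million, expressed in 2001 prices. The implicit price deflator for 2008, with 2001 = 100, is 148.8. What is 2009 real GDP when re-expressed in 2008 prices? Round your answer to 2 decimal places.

₹3,589.53 million

Real GDP in 2008 prices = Real GDP in 2001 prices × (P_2008/P_2001) = 2412.32 × 1.488 = 3589.53.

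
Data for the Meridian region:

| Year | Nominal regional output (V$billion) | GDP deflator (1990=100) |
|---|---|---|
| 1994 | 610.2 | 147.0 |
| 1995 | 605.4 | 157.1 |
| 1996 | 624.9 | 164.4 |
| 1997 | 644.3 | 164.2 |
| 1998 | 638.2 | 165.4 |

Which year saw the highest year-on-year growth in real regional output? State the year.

1997

1995: real = 605.4/1.571 = 385.36; growth vs 1994 (415.10) = -7.16%.
1996: real = 624.9/1.644 = 380.11; growth vs 1995 (385.36) = -1.36%.
1997: real = 644.3/1.642 = 392.39; growth vs 1996 (380.11) = 3.23%.
1998: real = 638.2/1.654 = 385.85; growth vs 1997 (392.39) = -1.67%.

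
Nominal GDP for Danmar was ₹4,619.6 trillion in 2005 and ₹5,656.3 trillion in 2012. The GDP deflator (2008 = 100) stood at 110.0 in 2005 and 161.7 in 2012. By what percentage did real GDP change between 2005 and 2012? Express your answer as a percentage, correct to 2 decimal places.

Deflate each year: 2005 → 4619.6/1.100 = 4199.64; 2012 → 5656.3/1.617 = 3498.02.
So real GDP changed by 3498.02/4199.64 − 1 = -0.1671, i.e. -16.71%.

-16.71%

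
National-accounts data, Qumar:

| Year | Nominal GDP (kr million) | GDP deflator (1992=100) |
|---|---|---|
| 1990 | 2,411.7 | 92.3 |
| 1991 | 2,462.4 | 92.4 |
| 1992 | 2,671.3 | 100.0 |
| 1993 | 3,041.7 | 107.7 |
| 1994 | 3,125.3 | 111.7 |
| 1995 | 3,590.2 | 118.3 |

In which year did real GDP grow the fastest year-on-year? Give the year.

1991: real = 2462.4/0.924 = 2664.94; growth vs 1990 (2612.89) = 1.99%.
1992: real = 2671.3/1.000 = 2671.30; growth vs 1991 (2664.94) = 0.24%.
1993: real = 3041.7/1.077 = 2824.23; growth vs 1992 (2671.30) = 5.72%.
1994: real = 3125.3/1.117 = 2797.94; growth vs 1993 (2824.23) = -0.93%.
1995: real = 3590.2/1.183 = 3034.83; growth vs 1994 (2797.94) = 8.47%.

1995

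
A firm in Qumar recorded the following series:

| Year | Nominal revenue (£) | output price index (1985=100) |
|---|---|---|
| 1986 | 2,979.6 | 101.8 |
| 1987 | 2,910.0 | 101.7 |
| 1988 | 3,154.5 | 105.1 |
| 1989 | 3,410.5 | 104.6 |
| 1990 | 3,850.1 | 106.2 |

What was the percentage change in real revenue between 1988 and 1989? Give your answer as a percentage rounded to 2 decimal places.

8.63%

Real revenue 1988 = 3154.5/1.051 = 3001.43.
Real revenue 1989 = 3410.5/1.046 = 3260.52.
Change = 3260.52/3001.43 − 1 = 0.0863.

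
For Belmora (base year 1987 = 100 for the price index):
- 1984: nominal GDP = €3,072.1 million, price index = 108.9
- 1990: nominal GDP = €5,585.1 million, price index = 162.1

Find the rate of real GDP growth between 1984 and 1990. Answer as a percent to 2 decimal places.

22.14%

Real GDP 1984 = 3072.1 / 1.089 = 2821.03.
Real GDP 1990 = 5585.1 / 1.621 = 3445.47.
Real growth = 3445.47 / 2821.03 − 1 = 0.2214.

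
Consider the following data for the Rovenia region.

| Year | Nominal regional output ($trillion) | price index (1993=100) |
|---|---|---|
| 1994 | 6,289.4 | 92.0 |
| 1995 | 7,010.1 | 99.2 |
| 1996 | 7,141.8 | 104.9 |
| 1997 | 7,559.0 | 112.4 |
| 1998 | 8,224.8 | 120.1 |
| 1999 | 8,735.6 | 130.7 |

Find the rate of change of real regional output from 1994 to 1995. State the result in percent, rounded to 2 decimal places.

3.37%

Real regional output 1994 = 6289.4/0.920 = 6836.30.
Real regional output 1995 = 7010.1/0.992 = 7066.63.
Change = 7066.63/6836.30 − 1 = 0.0337.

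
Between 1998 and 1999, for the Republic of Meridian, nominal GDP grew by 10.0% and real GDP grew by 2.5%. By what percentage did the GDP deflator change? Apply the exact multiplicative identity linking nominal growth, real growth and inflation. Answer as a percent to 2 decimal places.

7.32%

(1 + g_nom) = (1 + g_real)(1 + π), so π = 1.1000 / 1.0250 − 1 = 0.07317.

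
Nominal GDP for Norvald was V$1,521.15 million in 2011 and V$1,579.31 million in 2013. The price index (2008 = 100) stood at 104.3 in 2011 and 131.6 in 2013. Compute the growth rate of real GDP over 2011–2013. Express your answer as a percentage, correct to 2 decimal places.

-17.71%

Real GDP 2011 = 1521.15 / 1.043 = 1458.44.
Real GDP 2013 = 1579.31 / 1.316 = 1200.08.
Real growth = 1200.08 / 1458.44 − 1 = -0.1771.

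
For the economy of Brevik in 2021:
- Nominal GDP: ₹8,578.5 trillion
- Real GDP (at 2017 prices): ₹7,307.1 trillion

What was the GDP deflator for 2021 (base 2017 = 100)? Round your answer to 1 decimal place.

117.4

GDP deflator = (Nominal / Real) × 100 = 8578.5 / 7307.1 × 100 = 117.40.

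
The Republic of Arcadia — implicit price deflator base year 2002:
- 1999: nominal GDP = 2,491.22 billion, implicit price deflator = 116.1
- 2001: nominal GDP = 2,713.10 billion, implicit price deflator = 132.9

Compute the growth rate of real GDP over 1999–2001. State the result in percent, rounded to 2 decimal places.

-4.86%

Real GDP 1999 = 2491.22 / 1.161 = 2145.75.
Real GDP 2001 = 2713.10 / 1.329 = 2041.46.
Real growth = 2041.46 / 2145.75 − 1 = -0.0486.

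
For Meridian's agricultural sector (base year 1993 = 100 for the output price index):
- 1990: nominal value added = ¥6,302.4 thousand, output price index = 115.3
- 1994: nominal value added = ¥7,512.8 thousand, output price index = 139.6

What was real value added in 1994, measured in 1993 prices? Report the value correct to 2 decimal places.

¥5,381.66 thousand

Real value added = Nominal / (output price index/100) = 7512.8 / 1.396 = 5381.66.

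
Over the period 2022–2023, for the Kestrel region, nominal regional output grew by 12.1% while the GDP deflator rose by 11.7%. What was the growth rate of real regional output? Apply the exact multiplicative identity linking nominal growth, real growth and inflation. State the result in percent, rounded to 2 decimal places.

0.36%

(1 + g_nom) = (1 + g_real)(1 + π), so g_real = 1.1210 / 1.1170 − 1 = 0.00358.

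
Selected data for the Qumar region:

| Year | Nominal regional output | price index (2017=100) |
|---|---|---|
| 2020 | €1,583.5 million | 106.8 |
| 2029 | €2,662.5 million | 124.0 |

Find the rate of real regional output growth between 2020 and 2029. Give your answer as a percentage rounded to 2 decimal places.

Deflate each year: 2020 → 1583.5/1.068 = 1482.68; 2029 → 2662.5/1.240 = 2147.18.
So real regional output changed by 2147.18/1482.68 − 1 = 0.4482, i.e. 44.82%.

44.82%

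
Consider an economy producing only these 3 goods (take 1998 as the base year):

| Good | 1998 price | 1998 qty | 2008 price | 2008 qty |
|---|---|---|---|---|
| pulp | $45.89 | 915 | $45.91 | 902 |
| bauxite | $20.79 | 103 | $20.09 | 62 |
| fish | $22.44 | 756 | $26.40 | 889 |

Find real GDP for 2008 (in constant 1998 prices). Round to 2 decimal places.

$62630.92

Real GDP 2008 = Σ (p_1998 × q_2008) = 45.89·902 + 20.79·62 + 22.44·889 = 62630.92.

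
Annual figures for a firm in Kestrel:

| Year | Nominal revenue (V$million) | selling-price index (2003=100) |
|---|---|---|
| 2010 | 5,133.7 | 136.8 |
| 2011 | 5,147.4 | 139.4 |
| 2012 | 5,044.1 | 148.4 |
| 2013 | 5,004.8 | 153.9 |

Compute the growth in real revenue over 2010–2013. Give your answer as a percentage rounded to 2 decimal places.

-13.34%

Real revenue 2010 = 5133.7/1.368 = 3752.70.
Real revenue 2013 = 5004.8/1.539 = 3251.98.
Change = 3251.98/3752.70 − 1 = -0.1334.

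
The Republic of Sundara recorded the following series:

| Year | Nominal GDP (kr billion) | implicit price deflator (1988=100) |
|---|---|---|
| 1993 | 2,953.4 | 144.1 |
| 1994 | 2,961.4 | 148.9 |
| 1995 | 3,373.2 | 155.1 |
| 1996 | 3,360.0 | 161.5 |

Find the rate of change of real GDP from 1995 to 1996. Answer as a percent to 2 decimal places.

-4.34%

Real GDP 1995 = 3373.2/1.551 = 2174.85.
Real GDP 1996 = 3360.0/1.615 = 2080.50.
Change = 2080.50/2174.85 − 1 = -0.0434.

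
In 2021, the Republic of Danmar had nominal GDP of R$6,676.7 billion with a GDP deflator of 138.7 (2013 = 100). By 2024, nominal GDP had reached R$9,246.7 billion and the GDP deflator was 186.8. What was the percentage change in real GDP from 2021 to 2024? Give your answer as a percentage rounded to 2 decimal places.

Deflate each year: 2021 → 6676.7/1.387 = 4813.77; 2024 → 9246.7/1.868 = 4950.05.
So real GDP changed by 4950.05/4813.77 − 1 = 0.0283, i.e. 2.83%.

2.83%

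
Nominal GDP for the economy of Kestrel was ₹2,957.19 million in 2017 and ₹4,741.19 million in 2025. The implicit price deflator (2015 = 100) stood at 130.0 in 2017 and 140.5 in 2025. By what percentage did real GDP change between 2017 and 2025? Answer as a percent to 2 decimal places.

48.35%

Deflate each year: 2017 → 2957.19/1.300 = 2274.76; 2025 → 4741.19/1.405 = 3374.51.
So real GDP changed by 3374.51/2274.76 − 1 = 0.4835, i.e. 48.35%.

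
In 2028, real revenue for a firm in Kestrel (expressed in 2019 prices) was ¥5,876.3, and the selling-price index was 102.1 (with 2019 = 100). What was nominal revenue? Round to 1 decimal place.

Nominal revenue = Real × (selling-price index/100) = 5876.3 × 1.021 = 5999.70.

¥5,999.7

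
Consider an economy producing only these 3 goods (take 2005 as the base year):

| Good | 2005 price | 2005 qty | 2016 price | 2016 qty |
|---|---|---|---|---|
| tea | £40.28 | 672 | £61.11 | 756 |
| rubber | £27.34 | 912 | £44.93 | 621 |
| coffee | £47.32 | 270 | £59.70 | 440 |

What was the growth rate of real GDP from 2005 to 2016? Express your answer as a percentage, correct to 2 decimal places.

Real GDP 2005 = Nominal GDP 2005 = 40.28·672 + 27.34·912 + 47.32·270 = 64778.64.
Real GDP 2016 (at 2005 prices) = 40.28·756 + 27.34·621 + 47.32·440 = 68250.62.
Real growth = 68250.62/64778.64 − 1 = 0.0536.

5.36%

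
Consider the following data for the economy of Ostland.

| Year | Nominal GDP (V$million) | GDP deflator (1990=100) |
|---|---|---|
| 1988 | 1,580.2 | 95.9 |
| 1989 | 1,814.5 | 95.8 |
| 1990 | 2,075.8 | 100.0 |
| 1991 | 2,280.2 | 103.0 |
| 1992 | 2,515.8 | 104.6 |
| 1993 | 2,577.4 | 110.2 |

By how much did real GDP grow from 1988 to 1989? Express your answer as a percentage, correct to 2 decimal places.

Real GDP 1988 = 1580.2/0.959 = 1647.76.
Real GDP 1989 = 1814.5/0.958 = 1894.05.
Change = 1894.05/1647.76 − 1 = 0.1495.

14.95%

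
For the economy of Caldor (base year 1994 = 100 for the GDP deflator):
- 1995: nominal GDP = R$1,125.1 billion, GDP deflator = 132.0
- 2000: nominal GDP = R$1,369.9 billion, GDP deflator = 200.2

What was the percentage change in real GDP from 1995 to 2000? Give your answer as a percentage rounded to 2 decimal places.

Deflate each year: 1995 → 1125.1/1.320 = 852.35; 2000 → 1369.9/2.002 = 684.27.
So real GDP changed by 684.27/852.35 − 1 = -0.1972, i.e. -19.72%.

-19.72%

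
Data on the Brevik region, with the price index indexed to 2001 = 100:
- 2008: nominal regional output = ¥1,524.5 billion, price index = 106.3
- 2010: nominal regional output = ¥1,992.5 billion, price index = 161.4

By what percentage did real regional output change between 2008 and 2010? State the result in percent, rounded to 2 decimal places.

Deflate each year: 2008 → 1524.5/1.063 = 1434.15; 2010 → 1992.5/1.614 = 1234.51.
So real regional output changed by 1234.51/1434.15 − 1 = -0.1392, i.e. -13.92%.

-13.92%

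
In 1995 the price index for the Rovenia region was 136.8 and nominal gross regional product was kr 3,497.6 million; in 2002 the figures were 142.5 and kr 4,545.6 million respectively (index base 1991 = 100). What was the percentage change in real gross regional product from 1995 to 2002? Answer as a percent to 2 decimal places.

Deflate each year: 1995 → 3497.6/1.368 = 2556.73; 2002 → 4545.6/1.425 = 3189.89.
So real gross regional product changed by 3189.89/2556.73 − 1 = 0.2476, i.e. 24.76%.

24.76%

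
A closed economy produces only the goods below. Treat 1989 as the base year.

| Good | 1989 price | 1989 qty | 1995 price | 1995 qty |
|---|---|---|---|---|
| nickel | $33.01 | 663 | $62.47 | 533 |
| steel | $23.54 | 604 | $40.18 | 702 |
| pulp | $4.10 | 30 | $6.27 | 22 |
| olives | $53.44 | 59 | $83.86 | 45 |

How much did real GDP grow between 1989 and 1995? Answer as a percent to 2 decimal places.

Real GDP 1989 = Nominal GDP 1989 = 33.01·663 + 23.54·604 + 4.10·30 + 53.44·59 = 39379.75.
Real GDP 1995 (at 1989 prices) = 33.01·533 + 23.54·702 + 4.10·22 + 53.44·45 = 36614.41.
Real growth = 36614.41/39379.75 − 1 = -0.0702.

-7.02%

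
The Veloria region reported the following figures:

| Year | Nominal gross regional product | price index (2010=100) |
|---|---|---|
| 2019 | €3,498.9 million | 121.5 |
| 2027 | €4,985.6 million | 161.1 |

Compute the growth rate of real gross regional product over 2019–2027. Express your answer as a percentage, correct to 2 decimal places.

7.46%

Deflate each year: 2019 → 3498.9/1.215 = 2879.75; 2027 → 4985.6/1.611 = 3094.72.
So real gross regional product changed by 3094.72/2879.75 − 1 = 0.0746, i.e. 7.46%.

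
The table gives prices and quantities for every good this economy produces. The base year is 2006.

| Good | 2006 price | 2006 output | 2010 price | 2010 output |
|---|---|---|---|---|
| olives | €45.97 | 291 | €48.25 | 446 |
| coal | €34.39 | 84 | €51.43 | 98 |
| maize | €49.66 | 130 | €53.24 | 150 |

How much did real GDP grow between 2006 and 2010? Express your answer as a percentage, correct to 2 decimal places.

37.85%

Real GDP 2006 = Nominal GDP 2006 = 45.97·291 + 34.39·84 + 49.66·130 = 22721.83.
Real GDP 2010 (at 2006 prices) = 45.97·446 + 34.39·98 + 49.66·150 = 31321.84.
Real growth = 31321.84/22721.83 − 1 = 0.3785.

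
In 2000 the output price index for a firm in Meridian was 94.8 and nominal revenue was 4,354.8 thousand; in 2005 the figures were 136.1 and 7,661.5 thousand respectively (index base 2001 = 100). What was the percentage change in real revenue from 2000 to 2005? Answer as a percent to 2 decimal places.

Deflate each year: 2000 → 4354.8/0.948 = 4593.67; 2005 → 7661.5/1.361 = 5629.32.
So real revenue changed by 5629.32/4593.67 − 1 = 0.2255, i.e. 22.55%.

22.55%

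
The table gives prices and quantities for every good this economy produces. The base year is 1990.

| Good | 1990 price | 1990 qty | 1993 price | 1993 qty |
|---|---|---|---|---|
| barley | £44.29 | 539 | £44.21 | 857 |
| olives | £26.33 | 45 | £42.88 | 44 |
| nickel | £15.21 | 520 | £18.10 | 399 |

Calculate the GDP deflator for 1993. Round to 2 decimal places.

104.01

Nominal GDP 1993 = 44.21·857 + 42.88·44 + 18.10·399 = 46996.59.
Real GDP 1993 (at 1990 prices) = 44.29·857 + 26.33·44 + 15.21·399 = 45183.84.
Deflator = Nominal/Real × 100 = 46996.59/45183.84 × 100 = 104.012.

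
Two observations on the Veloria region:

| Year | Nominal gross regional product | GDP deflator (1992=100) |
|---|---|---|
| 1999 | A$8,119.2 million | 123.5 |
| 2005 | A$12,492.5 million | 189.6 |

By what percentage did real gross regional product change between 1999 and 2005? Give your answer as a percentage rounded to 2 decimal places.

0.22%

Real gross regional product 1999 = 8119.2 / 1.235 = 6574.25.
Real gross regional product 2005 = 12492.5 / 1.896 = 6588.87.
Real growth = 6588.87 / 6574.25 − 1 = 0.0022.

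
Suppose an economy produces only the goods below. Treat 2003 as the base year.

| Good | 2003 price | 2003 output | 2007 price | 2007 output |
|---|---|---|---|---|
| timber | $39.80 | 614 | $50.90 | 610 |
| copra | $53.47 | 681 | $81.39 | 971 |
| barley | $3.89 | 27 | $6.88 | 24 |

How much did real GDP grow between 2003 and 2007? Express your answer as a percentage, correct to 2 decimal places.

Real GDP 2003 = Nominal GDP 2003 = 39.80·614 + 53.47·681 + 3.89·27 = 60955.30.
Real GDP 2007 (at 2003 prices) = 39.80·610 + 53.47·971 + 3.89·24 = 76290.73.
Real growth = 76290.73/60955.30 − 1 = 0.2516.

25.16%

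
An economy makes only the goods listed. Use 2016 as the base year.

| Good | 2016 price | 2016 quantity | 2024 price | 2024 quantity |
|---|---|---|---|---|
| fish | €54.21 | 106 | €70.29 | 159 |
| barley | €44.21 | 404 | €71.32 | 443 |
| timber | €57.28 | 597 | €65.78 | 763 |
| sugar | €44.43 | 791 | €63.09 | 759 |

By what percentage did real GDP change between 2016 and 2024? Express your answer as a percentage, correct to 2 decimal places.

13.65%

Real GDP 2016 = Nominal GDP 2016 = 54.21·106 + 44.21·404 + 57.28·597 + 44.43·791 = 92947.39.
Real GDP 2024 (at 2016 prices) = 54.21·159 + 44.21·443 + 57.28·763 + 44.43·759 = 105631.43.
Real growth = 105631.43/92947.39 − 1 = 0.1365.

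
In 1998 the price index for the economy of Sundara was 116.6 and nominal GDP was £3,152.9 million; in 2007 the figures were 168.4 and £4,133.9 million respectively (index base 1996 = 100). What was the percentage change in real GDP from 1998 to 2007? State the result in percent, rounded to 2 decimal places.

Real GDP 1998 = 3152.9 / 1.166 = 2704.03.
Real GDP 2007 = 4133.9 / 1.684 = 2454.81.
Real growth = 2454.81 / 2704.03 − 1 = -0.0922.

-9.22%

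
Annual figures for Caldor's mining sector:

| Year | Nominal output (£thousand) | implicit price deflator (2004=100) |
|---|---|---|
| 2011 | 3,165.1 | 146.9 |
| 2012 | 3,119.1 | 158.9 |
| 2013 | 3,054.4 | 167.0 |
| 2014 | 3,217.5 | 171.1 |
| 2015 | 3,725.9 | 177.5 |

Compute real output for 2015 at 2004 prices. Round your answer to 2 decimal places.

Real output 2015 = 3725.9 / 1.775 = 2099.10.

£2,099.10 thousand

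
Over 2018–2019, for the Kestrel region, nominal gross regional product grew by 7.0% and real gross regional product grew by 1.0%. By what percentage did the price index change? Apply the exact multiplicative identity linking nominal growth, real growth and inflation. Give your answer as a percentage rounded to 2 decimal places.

(1 + g_nom) = (1 + g_real)(1 + π), so π = 1.0700 / 1.0100 − 1 = 0.05941.

5.94%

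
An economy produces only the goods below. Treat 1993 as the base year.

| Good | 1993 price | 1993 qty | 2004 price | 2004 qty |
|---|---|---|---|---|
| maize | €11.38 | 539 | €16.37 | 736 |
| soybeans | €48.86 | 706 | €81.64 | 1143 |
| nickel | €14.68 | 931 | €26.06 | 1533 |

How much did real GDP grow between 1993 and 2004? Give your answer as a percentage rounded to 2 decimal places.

Real GDP 1993 = Nominal GDP 1993 = 11.38·539 + 48.86·706 + 14.68·931 = 54296.06.
Real GDP 2004 (at 1993 prices) = 11.38·736 + 48.86·1143 + 14.68·1533 = 86727.10.
Real growth = 86727.10/54296.06 − 1 = 0.5973.

59.73%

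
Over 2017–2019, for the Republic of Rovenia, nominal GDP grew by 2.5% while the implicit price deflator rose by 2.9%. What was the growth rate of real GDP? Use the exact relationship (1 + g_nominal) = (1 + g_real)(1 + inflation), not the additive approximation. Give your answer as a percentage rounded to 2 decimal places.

(1 + g_nom) = (1 + g_real)(1 + π), so g_real = 1.0250 / 1.0290 − 1 = -0.00389.

-0.39%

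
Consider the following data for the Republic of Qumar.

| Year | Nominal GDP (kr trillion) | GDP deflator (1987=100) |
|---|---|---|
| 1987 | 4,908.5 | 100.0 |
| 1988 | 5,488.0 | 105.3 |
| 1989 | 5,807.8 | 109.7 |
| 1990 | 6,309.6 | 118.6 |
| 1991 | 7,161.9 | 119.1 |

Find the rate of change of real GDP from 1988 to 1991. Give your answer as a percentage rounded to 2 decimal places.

15.38%

Real GDP 1988 = 5488.0/1.053 = 5211.78.
Real GDP 1991 = 7161.9/1.191 = 6013.35.
Change = 6013.35/5211.78 − 1 = 0.1538.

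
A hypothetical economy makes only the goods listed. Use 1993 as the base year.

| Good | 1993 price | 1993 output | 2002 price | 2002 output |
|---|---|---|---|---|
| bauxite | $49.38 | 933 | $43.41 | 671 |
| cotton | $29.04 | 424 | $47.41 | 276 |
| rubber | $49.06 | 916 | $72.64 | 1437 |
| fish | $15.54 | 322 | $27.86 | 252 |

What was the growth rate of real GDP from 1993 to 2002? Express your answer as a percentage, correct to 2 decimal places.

6.68%

Real GDP 1993 = Nominal GDP 1993 = 49.38·933 + 29.04·424 + 49.06·916 + 15.54·322 = 108327.34.
Real GDP 2002 (at 1993 prices) = 49.38·671 + 29.04·276 + 49.06·1437 + 15.54·252 = 115564.32.
Real growth = 115564.32/108327.34 − 1 = 0.0668.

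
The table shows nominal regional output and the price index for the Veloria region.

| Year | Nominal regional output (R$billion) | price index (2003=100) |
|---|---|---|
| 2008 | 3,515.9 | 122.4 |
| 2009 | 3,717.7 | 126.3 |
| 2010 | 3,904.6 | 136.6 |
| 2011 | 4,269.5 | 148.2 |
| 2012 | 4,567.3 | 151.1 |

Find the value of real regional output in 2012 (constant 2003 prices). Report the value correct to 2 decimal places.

R$3,022.70 billion

Real regional output 2012 = 4567.3 / 1.511 = 3022.70.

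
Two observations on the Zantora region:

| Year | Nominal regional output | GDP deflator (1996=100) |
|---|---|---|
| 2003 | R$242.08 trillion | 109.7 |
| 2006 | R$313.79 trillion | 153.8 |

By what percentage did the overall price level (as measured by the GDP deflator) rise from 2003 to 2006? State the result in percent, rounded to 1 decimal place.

Price-level change = 153.8 / 109.7 − 1 = 0.4020.

40.2%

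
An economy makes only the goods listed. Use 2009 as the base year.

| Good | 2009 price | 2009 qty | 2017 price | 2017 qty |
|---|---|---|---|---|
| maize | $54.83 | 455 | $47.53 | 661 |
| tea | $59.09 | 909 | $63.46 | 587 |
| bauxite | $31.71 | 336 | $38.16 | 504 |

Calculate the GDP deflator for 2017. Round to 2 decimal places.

Nominal GDP 2017 = 47.53·661 + 63.46·587 + 38.16·504 = 87900.99.
Real GDP 2017 (at 2009 prices) = 54.83·661 + 59.09·587 + 31.71·504 = 86910.30.
Deflator = Nominal/Real × 100 = 87900.99/86910.30 × 100 = 101.140.

101.14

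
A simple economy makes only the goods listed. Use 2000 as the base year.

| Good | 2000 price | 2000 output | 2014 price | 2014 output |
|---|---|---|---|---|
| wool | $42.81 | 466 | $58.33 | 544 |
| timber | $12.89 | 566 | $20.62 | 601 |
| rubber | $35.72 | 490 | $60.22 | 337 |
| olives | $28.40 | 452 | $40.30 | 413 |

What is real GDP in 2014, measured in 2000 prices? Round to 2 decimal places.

$54802.37

Real GDP 2014 = Σ (p_2000 × q_2014) = 42.81·544 + 12.89·601 + 35.72·337 + 28.40·413 = 54802.37.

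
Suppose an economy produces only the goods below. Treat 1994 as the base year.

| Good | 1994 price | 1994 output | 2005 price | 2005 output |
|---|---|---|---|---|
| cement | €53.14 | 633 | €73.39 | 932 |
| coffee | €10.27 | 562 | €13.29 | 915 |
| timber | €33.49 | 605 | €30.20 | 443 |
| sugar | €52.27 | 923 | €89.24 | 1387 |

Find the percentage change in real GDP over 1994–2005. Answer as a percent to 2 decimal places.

35.53%

Real GDP 1994 = Nominal GDP 1994 = 53.14·633 + 10.27·562 + 33.49·605 + 52.27·923 = 107916.02.
Real GDP 2005 (at 1994 prices) = 53.14·932 + 10.27·915 + 33.49·443 + 52.27·1387 = 146258.09.
Real growth = 146258.09/107916.02 − 1 = 0.3553.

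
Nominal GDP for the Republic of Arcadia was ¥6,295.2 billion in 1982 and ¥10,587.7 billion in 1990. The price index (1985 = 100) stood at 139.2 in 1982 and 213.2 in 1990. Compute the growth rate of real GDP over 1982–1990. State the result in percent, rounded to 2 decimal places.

Real GDP 1982 = 6295.2 / 1.392 = 4522.41.
Real GDP 1990 = 10587.7 / 2.132 = 4966.09.
Real growth = 4966.09 / 4522.41 − 1 = 0.0981.

9.81%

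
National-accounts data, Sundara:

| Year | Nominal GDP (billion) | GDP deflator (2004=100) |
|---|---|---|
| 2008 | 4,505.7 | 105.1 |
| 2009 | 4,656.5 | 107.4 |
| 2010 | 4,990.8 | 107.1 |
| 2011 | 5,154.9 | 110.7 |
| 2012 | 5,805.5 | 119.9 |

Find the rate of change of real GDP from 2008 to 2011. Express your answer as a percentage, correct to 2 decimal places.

8.62%

Real GDP 2008 = 4505.7/1.051 = 4287.06.
Real GDP 2011 = 5154.9/1.107 = 4656.64.
Change = 4656.64/4287.06 − 1 = 0.0862.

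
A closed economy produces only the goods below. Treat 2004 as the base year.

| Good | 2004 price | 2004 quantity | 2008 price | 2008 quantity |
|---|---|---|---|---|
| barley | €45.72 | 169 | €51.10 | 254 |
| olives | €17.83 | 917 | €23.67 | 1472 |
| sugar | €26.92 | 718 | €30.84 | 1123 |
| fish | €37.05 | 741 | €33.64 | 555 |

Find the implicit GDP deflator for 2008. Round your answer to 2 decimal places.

114.07

Nominal GDP 2008 = 51.10·254 + 23.67·1472 + 30.84·1123 + 33.64·555 = 101125.16.
Real GDP 2008 (at 2004 prices) = 45.72·254 + 17.83·1472 + 26.92·1123 + 37.05·555 = 88652.55.
Deflator = Nominal/Real × 100 = 101125.16/88652.55 × 100 = 114.069.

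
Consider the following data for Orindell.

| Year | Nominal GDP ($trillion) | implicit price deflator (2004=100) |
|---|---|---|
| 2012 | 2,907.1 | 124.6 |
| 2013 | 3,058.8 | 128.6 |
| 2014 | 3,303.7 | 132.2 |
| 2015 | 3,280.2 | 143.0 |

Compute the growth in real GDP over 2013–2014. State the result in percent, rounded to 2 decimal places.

Real GDP 2013 = 3058.8/1.286 = 2378.54.
Real GDP 2014 = 3303.7/1.322 = 2499.02.
Change = 2499.02/2378.54 − 1 = 0.0507.

5.07%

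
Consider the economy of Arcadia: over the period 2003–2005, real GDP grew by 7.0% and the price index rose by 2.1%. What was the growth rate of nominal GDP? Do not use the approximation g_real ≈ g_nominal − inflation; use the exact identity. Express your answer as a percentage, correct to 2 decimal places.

9.25%

(1 + g_nom) = (1 + g_real)(1 + π) = 1.0700 × 1.0210 = 1.09247.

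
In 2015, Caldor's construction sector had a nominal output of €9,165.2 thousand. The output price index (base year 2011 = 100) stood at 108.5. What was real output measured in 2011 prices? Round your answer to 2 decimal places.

€8,447.19 thousand

Real output = Nominal / (output price index/100) = 9165.2 / 1.085 = 8447.19.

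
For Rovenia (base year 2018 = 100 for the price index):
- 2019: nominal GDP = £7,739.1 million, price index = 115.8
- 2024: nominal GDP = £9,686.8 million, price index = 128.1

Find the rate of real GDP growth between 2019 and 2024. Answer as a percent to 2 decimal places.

13.15%

Real GDP 2019 = 7739.1 / 1.158 = 6683.16.
Real GDP 2024 = 9686.8 / 1.281 = 7561.90.
Real growth = 7561.90 / 6683.16 − 1 = 0.1315.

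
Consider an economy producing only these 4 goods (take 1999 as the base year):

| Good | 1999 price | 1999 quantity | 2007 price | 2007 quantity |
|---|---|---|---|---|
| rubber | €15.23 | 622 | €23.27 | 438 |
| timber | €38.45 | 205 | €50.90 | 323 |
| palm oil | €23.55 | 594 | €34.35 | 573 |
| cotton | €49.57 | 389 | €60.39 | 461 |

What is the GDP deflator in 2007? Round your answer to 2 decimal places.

133.77

Nominal GDP 2007 = 23.27·438 + 50.90·323 + 34.35·573 + 60.39·461 = 74155.30.
Real GDP 2007 (at 1999 prices) = 15.23·438 + 38.45·323 + 23.55·573 + 49.57·461 = 55436.01.
Deflator = Nominal/Real × 100 = 74155.30/55436.01 × 100 = 133.767.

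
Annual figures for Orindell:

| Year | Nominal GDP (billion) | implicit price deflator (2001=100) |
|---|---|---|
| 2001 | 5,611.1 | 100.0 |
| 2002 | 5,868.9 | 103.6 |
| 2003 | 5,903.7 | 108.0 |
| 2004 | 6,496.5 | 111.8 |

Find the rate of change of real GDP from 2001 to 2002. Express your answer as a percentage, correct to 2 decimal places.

Real GDP 2001 = 5611.1/1.000 = 5611.10.
Real GDP 2002 = 5868.9/1.036 = 5664.96.
Change = 5664.96/5611.10 − 1 = 0.0096.

0.96%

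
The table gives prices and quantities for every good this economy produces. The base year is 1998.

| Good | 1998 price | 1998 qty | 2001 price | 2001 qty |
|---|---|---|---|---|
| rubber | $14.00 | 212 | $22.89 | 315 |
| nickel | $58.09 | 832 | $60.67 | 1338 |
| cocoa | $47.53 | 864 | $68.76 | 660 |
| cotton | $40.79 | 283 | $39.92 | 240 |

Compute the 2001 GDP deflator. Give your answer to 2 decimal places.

116.27

Nominal GDP 2001 = 22.89·315 + 60.67·1338 + 68.76·660 + 39.92·240 = 143349.21.
Real GDP 2001 (at 1998 prices) = 14.00·315 + 58.09·1338 + 47.53·660 + 40.79·240 = 123293.82.
Deflator = Nominal/Real × 100 = 143349.21/123293.82 × 100 = 116.266.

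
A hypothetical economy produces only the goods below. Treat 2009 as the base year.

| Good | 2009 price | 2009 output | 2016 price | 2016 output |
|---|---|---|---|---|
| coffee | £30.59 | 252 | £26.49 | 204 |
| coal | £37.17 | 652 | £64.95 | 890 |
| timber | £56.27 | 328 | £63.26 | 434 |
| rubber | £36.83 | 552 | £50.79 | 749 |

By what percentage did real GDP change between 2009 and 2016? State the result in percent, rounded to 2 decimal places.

29.12%

Real GDP 2009 = Nominal GDP 2009 = 30.59·252 + 37.17·652 + 56.27·328 + 36.83·552 = 70730.24.
Real GDP 2016 (at 2009 prices) = 30.59·204 + 37.17·890 + 56.27·434 + 36.83·749 = 91328.51.
Real growth = 91328.51/70730.24 − 1 = 0.2912.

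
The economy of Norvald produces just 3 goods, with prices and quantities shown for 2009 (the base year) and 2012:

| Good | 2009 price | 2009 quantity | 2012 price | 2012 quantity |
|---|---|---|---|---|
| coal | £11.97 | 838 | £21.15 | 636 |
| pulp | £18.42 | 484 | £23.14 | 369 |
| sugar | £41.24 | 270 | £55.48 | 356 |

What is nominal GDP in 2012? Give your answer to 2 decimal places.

£41740.94

Nominal GDP 2012 = Σ (p_2012 × q_2012) = 21.15·636 + 23.14·369 + 55.48·356 = 41740.94.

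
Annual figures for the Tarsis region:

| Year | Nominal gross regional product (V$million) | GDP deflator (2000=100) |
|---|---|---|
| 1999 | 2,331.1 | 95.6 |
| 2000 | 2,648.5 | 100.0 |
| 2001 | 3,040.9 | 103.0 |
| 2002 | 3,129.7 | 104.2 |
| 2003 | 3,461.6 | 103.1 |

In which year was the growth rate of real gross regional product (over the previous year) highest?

2003

2000: real = 2648.5/1.000 = 2648.50; growth vs 1999 (2438.39) = 8.62%.
2001: real = 3040.9/1.030 = 2952.33; growth vs 2000 (2648.50) = 11.47%.
2002: real = 3129.7/1.042 = 3003.55; growth vs 2001 (2952.33) = 1.73%.
2003: real = 3461.6/1.031 = 3357.52; growth vs 2002 (3003.55) = 11.79%.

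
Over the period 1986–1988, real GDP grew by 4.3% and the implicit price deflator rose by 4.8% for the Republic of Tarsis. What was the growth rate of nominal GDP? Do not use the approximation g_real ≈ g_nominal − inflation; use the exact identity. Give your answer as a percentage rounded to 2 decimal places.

(1 + g_nom) = (1 + g_real)(1 + π) = 1.0430 × 1.0480 = 1.09306.

9.31%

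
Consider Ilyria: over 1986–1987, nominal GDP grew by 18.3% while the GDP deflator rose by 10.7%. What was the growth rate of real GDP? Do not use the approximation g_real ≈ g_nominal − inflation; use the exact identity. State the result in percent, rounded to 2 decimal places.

(1 + g_nom) = (1 + g_real)(1 + π), so g_real = 1.1830 / 1.1070 − 1 = 0.06865.

6.87%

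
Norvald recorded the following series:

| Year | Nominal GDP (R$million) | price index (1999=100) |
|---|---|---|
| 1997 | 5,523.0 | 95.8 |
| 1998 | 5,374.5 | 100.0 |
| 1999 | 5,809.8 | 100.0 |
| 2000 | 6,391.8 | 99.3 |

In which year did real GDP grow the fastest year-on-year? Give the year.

2000

1998: real = 5374.5/1.000 = 5374.50; growth vs 1997 (5765.14) = -6.78%.
1999: real = 5809.8/1.000 = 5809.80; growth vs 1998 (5374.50) = 8.10%.
2000: real = 6391.8/0.993 = 6436.86; growth vs 1999 (5809.80) = 10.79%.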